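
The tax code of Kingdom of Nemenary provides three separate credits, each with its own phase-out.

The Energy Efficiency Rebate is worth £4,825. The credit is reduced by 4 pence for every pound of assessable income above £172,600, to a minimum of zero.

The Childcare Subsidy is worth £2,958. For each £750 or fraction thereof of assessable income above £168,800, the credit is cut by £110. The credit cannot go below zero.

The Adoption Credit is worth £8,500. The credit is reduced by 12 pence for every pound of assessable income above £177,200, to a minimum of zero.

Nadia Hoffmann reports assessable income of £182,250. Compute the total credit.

£13,311

Energy Efficiency Rebate: 4% of the £9,650 excess over £172,600 is £386; credit = £4,825 − £386 = £4,439.
Childcare Subsidy: income exceeds £168,800 by £13,450, which is 18 full-or-partial £750 increments; reduction = 18 × £110 = £1,980, leaving £978.
Adoption Credit: 12% of the £5,050 excess over £177,200 is £606; credit = £8,500 − £606 = £7,894.
Total: £4,439 + £978 + £7,894 = £13,311.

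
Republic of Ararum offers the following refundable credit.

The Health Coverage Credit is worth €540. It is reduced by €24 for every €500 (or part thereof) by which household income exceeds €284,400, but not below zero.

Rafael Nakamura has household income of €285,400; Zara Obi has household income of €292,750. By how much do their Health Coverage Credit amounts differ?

Rafael (€285,400): Health Coverage Credit: income exceeds €284,400 by €1,000, which is 2 full-or-partial €500 increments; reduction = 2 × €24 = €48, leaving €492.
Zara (€292,750): Health Coverage Credit: income exceeds €284,400 by €8,350, which is 17 full-or-partial €500 increments; reduction = 17 × €24 = €408, leaving €132.
Difference: |€492 − €132| = €360.

€360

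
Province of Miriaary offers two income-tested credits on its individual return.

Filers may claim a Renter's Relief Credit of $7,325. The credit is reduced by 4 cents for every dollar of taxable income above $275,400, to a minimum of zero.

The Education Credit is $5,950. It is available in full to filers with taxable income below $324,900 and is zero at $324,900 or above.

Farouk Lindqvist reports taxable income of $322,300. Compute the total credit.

$11,399

Renter's Relief Credit: 4% of the $46,900 excess over $275,400 is $1,876; credit = $7,325 − $1,876 = $5,449.
Education Credit: $322,300 is below the $324,900 cutoff, so the full $5,950 applies.
Total: $5,449 + $5,950 = $11,399.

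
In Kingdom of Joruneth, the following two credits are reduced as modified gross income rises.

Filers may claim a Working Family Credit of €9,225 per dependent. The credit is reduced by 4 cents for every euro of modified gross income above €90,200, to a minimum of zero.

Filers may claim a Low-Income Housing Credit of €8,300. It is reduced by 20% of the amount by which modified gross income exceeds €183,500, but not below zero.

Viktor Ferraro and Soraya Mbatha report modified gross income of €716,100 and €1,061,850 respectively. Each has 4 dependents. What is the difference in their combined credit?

Viktor (€716,100): Working Family Credit: base = 4 × €9,225 = €36,900. 4% of the €625,900 excess over €90,200 is €25,036; credit = €36,900 − €25,036 = €11,864. Low-Income Housing Credit: 20% of the €532,600 excess over €183,500 is €106,520 ≥ base, so the credit is €0. total €11,864 + €0 = €11,864
Soraya (€1,061,850): Working Family Credit: base = 4 × €9,225 = €36,900. 4% of the €971,650 excess over €90,200 is €38,866 ≥ base, so the credit is €0. Low-Income Housing Credit: 20% of the €878,350 excess over €183,500 is €175,670 ≥ base, so the credit is €0. total €0 + €0 = €0
Difference: |€11,864 − €0| = €11,864.

€11,864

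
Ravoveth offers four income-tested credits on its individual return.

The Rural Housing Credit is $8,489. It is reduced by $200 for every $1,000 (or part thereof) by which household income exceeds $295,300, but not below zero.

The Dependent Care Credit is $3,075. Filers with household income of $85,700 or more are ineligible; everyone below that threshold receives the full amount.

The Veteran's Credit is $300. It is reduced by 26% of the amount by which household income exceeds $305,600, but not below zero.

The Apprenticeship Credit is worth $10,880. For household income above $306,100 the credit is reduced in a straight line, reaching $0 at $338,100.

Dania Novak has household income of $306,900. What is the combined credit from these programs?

Rural Housing Credit: income exceeds $295,300 by $11,600, which is 12 full-or-partial $1,000 increments; reduction = 12 × $200 = $2,400, leaving $6,089.
Dependent Care Credit: $306,900 meets or exceeds the $85,700 cutoff, so the credit is $0.
Veteran's Credit: 26% of the $1,300 excess over $305,600 is $338 ≥ base, so the credit is $0.
Apprenticeship Credit: $306,900 is $800 into a $32,000 phase-out range, leaving 31,200/32,000 of the credit: $10,880 × 31,200/32,000 = $10,608.
Total: $6,089 + $0 + $0 + $10,608 = $16,697.

$16,697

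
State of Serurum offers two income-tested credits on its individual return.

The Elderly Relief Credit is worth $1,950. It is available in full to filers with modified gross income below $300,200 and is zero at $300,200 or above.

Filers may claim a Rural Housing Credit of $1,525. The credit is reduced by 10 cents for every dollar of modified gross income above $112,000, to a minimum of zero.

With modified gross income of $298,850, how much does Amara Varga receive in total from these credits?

$1,950

Elderly Relief Credit: $298,850 is below the $300,200 cutoff, so the full $1,950 applies.
Rural Housing Credit: 10% of the $186,850 excess over $112,000 is $18,685 ≥ base, so the credit is $0.
Total: $1,950 + $0 = $1,950.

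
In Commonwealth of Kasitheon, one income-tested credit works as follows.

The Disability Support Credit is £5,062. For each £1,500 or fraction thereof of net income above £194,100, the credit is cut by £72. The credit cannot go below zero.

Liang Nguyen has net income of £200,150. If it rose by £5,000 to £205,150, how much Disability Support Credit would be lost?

£216

At £200,150 — income exceeds £194,100 by £6,050, which is 5 full-or-partial £1,500 increments; reduction = 5 × £72 = £360, leaving £4,702.
At £205,150 — income exceeds £194,100 by £11,050, which is 8 full-or-partial £1,500 increments; reduction = 8 × £72 = £576, leaving £4,486.
Lost: £4,702 − £4,486 = £216.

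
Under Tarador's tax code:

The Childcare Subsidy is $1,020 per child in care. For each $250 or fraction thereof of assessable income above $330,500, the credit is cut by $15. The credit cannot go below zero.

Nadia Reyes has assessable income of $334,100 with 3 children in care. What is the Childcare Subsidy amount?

$2,835

Childcare Subsidy: base = 3 × $1,020 = $3,060. income exceeds $330,500 by $3,600, which is 15 full-or-partial $250 increments; reduction = 15 × $15 = $225, leaving $2,835.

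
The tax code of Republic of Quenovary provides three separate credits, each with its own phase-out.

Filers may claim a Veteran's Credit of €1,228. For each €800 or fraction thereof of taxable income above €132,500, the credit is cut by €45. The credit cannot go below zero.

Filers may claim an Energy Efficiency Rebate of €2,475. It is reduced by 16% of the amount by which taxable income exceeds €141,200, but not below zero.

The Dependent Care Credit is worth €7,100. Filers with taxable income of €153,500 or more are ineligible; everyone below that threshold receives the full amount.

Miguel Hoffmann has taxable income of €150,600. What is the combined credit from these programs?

Veteran's Credit: income exceeds €132,500 by €18,100, which is 23 full-or-partial €800 increments; reduction = 23 × €45 = €1,035, leaving €193.
Energy Efficiency Rebate: 16% of the €9,400 excess over €141,200 is €1,504; credit = €2,475 − €1,504 = €971.
Dependent Care Credit: €150,600 is below the €153,500 cutoff, so the full €7,100 applies.
Total: €193 + €971 + €7,100 = €8,264.

€8,264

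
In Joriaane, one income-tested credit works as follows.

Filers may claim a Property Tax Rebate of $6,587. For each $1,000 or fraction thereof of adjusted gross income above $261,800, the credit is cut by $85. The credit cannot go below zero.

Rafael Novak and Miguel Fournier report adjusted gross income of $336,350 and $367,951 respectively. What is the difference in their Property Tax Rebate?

$212

Rafael ($336,350): Property Tax Rebate: income exceeds $261,800 by $74,550, which is 75 full-or-partial $1,000 increments; reduction = 75 × $85 = $6,375, leaving $212.
Miguel ($367,951): Property Tax Rebate: income exceeds $261,800 by $106,151 → 107 increments × $85 = $9,095 ≥ base, so the credit is $0.
Difference: |$212 − $0| = $212.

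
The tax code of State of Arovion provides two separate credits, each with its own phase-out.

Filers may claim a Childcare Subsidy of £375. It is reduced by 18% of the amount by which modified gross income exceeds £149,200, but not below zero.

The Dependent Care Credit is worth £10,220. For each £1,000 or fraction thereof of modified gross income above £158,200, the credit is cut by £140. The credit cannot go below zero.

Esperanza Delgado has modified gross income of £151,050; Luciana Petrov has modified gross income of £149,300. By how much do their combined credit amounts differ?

£315

Esperanza (£151,050): Childcare Subsidy: 18% of the £1,850 excess over £149,200 is £333; credit = £375 − £333 = £42. Dependent Care Credit: £151,050 is at or below the £158,200 threshold, so the full £10,220 applies. total £42 + £10,220 = £10,262
Luciana (£149,300): Childcare Subsidy: 18% of the £100 excess over £149,200 is £18; credit = £375 − £18 = £357. Dependent Care Credit: £149,300 is at or below the £158,200 threshold, so the full £10,220 applies. total £357 + £10,220 = £10,577
Difference: |£10,262 − £10,577| = £315.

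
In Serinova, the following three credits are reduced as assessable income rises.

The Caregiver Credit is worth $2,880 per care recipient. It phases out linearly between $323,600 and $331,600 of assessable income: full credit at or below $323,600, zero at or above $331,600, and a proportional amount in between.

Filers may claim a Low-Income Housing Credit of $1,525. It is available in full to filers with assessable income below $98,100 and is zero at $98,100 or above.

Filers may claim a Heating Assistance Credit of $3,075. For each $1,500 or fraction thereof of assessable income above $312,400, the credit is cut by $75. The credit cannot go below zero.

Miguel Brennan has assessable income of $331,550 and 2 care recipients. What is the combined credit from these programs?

$2,136

Caregiver Credit: base = 2 × $2,880 = $5,760. $331,550 is $7,950 into a $8,000 phase-out range, leaving 50/8,000 of the credit: $5,760 × 50/8,000 = $36.
Low-Income Housing Credit: $331,550 meets or exceeds the $98,100 cutoff, so the credit is $0.
Heating Assistance Credit: income exceeds $312,400 by $19,150, which is 13 full-or-partial $1,500 increments; reduction = 13 × $75 = $975, leaving $2,100.
Total: $36 + $0 + $2,100 = $2,136.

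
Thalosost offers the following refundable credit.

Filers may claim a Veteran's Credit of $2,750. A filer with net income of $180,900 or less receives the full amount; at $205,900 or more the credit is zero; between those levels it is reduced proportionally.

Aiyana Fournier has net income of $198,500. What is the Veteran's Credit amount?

Veteran's Credit: $198,500 is $17,600 into a $25,000 phase-out range, leaving 7,400/25,000 of the credit: $2,750 × 7,400/25,000 = $814.

$814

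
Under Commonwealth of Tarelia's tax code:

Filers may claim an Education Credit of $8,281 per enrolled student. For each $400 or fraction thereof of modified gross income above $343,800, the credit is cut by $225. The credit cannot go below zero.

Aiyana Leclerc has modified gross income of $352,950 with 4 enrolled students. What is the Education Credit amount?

Education Credit: base = 4 × $8,281 = $33,124. income exceeds $343,800 by $9,150, which is 23 full-or-partial $400 increments; reduction = 23 × $225 = $5,175, leaving $27,949.

$27,949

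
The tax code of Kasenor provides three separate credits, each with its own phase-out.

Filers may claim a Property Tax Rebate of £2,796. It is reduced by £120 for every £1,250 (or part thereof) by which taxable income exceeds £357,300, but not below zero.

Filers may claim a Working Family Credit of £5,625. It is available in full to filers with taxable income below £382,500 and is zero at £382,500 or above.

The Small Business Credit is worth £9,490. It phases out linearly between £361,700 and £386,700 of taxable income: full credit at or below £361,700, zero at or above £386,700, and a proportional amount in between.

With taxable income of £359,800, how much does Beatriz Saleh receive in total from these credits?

Property Tax Rebate: income exceeds £357,300 by £2,500, which is 2 full-or-partial £1,250 increments; reduction = 2 × £120 = £240, leaving £2,556.
Working Family Credit: £359,800 is below the £382,500 cutoff, so the full £5,625 applies.
Small Business Credit: £359,800 is at or below the £361,700 threshold, so the full £9,490 applies.
Total: £2,556 + £5,625 + £9,490 = £17,671.

£17,671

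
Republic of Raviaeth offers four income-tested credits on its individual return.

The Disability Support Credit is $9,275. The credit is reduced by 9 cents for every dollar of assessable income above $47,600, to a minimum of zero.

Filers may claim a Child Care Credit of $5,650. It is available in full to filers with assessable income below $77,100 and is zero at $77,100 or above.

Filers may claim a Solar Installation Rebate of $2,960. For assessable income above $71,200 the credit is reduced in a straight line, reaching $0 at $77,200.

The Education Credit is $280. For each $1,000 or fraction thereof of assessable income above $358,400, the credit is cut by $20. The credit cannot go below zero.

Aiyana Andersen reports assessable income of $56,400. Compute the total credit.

Disability Support Credit: 9% of the $8,800 excess over $47,600 is $792; credit = $9,275 − $792 = $8,483.
Child Care Credit: $56,400 is below the $77,100 cutoff, so the full $5,650 applies.
Solar Installation Rebate: $56,400 is at or below the $71,200 threshold, so the full $2,960 applies.
Education Credit: $56,400 is at or below the $358,400 threshold, so the full $280 applies.
Total: $8,483 + $5,650 + $2,960 + $280 = $17,373.

$17,373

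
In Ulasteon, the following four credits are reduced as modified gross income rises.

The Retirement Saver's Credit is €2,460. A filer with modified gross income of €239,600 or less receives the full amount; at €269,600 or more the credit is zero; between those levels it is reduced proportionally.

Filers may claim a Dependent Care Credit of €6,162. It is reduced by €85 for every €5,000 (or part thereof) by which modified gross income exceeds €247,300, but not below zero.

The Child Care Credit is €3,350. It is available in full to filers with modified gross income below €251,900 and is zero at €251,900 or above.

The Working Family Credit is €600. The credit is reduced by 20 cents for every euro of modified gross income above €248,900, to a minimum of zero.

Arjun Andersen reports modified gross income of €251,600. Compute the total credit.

€10,963

Retirement Saver's Credit: €251,600 is €12,000 into a €30,000 phase-out range, leaving 18,000/30,000 of the credit: €2,460 × 18,000/30,000 = €1,476.
Dependent Care Credit: income exceeds €247,300 by €4,300, which is 1 full-or-partial €5,000 increment; reduction = 1 × €85 = €85, leaving €6,077.
Child Care Credit: €251,600 is below the €251,900 cutoff, so the full €3,350 applies.
Working Family Credit: 20% of the €2,700 excess over €248,900 is €540; credit = €600 − €540 = €60.
Total: €1,476 + €6,077 + €3,350 + €60 = €10,963.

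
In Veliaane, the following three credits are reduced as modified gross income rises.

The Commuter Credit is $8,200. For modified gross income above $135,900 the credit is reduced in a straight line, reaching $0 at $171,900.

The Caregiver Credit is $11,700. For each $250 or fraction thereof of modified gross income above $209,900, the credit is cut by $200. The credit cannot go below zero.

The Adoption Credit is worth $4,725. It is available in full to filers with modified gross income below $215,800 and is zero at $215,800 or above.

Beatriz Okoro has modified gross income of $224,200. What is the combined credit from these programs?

$100

Commuter Credit: $224,200 is at or above $171,900, so the credit is $0.
Caregiver Credit: income exceeds $209,900 by $14,300, which is 58 full-or-partial $250 increments; reduction = 58 × $200 = $11,600, leaving $100.
Adoption Credit: $224,200 meets or exceeds the $215,800 cutoff, so the credit is $0.
Total: $0 + $100 + $0 = $100.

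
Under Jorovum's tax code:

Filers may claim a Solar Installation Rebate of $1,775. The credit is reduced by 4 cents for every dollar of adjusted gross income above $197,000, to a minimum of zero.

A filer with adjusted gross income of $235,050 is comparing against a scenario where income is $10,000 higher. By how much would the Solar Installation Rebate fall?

$253

At $235,050 — 4% of the $38,050 excess over $197,000 is $1,522; credit = $1,775 − $1,522 = $253.
At $245,050 — 4% of the $48,050 excess over $197,000 is $1,922 ≥ base, so the credit is $0.
Lost: $253 − $0 = $253.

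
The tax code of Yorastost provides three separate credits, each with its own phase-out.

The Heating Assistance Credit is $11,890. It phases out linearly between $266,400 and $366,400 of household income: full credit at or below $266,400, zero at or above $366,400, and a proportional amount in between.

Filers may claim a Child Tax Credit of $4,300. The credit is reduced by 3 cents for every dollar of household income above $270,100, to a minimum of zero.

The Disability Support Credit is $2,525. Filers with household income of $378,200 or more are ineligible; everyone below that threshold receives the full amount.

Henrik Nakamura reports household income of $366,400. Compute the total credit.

Heating Assistance Credit: $366,400 is at or above $366,400, so the credit is $0.
Child Tax Credit: 3% of the $96,300 excess over $270,100 is $2,889; credit = $4,300 − $2,889 = $1,411.
Disability Support Credit: $366,400 is below the $378,200 cutoff, so the full $2,525 applies.
Total: $0 + $1,411 + $2,525 = $3,936.

$3,936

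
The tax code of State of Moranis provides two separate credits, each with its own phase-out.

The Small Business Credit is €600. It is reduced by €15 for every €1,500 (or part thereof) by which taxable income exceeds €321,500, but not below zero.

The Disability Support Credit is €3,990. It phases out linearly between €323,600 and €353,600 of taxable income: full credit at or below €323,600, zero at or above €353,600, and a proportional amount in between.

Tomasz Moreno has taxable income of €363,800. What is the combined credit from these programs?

€165

Small Business Credit: income exceeds €321,500 by €42,300, which is 29 full-or-partial €1,500 increments; reduction = 29 × €15 = €435, leaving €165.
Disability Support Credit: €363,800 is at or above €353,600, so the credit is €0.
Total: €165 + €0 = €165.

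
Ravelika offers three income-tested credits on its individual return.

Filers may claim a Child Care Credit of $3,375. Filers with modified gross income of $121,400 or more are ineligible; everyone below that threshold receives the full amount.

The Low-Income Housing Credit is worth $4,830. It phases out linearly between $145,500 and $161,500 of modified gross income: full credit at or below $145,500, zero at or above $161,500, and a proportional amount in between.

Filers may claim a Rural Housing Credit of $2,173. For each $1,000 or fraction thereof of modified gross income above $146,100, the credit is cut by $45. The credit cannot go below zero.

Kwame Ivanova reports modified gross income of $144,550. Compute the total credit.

Child Care Credit: $144,550 meets or exceeds the $121,400 cutoff, so the credit is $0.
Low-Income Housing Credit: $144,550 is at or below the $145,500 threshold, so the full $4,830 applies.
Rural Housing Credit: $144,550 is at or below the $146,100 threshold, so the full $2,173 applies.
Total: $0 + $4,830 + $2,173 = $7,003.

$7,003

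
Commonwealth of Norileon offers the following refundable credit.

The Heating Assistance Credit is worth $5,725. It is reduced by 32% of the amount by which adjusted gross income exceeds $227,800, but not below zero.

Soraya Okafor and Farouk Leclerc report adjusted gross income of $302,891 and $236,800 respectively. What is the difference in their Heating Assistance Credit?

Soraya ($302,891): Heating Assistance Credit: 32% of the $75,091 excess over $227,800 is $24,029.12 ≥ base, so the credit is $0.
Farouk ($236,800): Heating Assistance Credit: 32% of the $9,000 excess over $227,800 is $2,880; credit = $5,725 − $2,880 = $2,845.
Difference: |$0 − $2,845| = $2,845.

$2,845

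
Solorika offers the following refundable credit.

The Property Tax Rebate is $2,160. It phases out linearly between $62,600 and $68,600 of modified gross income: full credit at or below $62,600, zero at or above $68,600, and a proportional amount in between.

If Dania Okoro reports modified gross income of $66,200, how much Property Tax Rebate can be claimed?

$864

Property Tax Rebate: $66,200 is $3,600 into a $6,000 phase-out range, leaving 2,400/6,000 of the credit: $2,160 × 2,400/6,000 = $864.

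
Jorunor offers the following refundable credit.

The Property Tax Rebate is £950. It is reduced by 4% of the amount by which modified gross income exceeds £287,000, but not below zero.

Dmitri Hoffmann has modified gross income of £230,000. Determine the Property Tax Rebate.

£950

Property Tax Rebate: £230,000 is at or below the £287,000 threshold, so the full £950 applies.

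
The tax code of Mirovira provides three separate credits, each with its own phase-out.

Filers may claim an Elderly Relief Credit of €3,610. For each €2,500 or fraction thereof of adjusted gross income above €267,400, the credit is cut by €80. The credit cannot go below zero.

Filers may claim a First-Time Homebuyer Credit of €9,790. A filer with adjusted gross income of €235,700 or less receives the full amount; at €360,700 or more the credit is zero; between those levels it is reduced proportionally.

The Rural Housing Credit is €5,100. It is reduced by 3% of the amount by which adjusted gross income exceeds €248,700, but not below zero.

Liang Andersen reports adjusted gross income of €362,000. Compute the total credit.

€2,271

Elderly Relief Credit: income exceeds €267,400 by €94,600, which is 38 full-or-partial €2,500 increments; reduction = 38 × €80 = €3,040, leaving €570.
First-Time Homebuyer Credit: €362,000 is at or above €360,700, so the credit is €0.
Rural Housing Credit: 3% of the €113,300 excess over €248,700 is €3,399; credit = €5,100 − €3,399 = €1,701.
Total: €570 + €0 + €1,701 = €2,271.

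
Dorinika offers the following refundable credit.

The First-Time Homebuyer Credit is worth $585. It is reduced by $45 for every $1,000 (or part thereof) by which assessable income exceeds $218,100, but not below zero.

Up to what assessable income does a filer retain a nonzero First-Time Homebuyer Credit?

$230,100

After 12 increments the reduction is 12 × $45 = $540, leaving $45; one more increment wipes it out. Increment 12 ends at excess 12 × $1,000 = $12,000, so the highest qualifying income is $218,100 + $12,000 = $230,100.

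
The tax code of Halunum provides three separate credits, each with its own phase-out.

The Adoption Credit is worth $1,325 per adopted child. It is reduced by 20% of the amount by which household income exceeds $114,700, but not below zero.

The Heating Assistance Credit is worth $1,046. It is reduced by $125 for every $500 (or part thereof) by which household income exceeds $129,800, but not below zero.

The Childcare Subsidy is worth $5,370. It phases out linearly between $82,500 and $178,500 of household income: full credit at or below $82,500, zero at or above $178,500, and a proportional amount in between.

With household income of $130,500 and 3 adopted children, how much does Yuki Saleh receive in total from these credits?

$4,296

Adoption Credit: base = 3 × $1,325 = $3,975. 20% of the $15,800 excess over $114,700 is $3,160; credit = $3,975 − $3,160 = $815.
Heating Assistance Credit: income exceeds $129,800 by $700, which is 2 full-or-partial $500 increments; reduction = 2 × $125 = $250, leaving $796.
Childcare Subsidy: $130,500 is $48,000 into a $96,000 phase-out range, leaving 48,000/96,000 of the credit: $5,370 × 48,000/96,000 = $2,685.
Total: $815 + $796 + $2,685 = $4,296.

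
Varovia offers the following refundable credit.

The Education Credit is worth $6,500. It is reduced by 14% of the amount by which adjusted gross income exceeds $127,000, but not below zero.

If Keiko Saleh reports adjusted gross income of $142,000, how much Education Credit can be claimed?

$4,400

Education Credit: 14% of the $15,000 excess over $127,000 is $2,100; credit = $6,500 − $2,100 = $4,400.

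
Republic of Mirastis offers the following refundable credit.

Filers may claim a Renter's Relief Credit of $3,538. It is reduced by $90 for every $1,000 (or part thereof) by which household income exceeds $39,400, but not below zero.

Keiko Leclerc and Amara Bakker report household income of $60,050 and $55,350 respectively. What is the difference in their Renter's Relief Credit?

$450

Keiko ($60,050): Renter's Relief Credit: income exceeds $39,400 by $20,650, which is 21 full-or-partial $1,000 increments; reduction = 21 × $90 = $1,890, leaving $1,648.
Amara ($55,350): Renter's Relief Credit: income exceeds $39,400 by $15,950, which is 16 full-or-partial $1,000 increments; reduction = 16 × $90 = $1,440, leaving $2,098.
Difference: |$1,648 − $2,098| = $450.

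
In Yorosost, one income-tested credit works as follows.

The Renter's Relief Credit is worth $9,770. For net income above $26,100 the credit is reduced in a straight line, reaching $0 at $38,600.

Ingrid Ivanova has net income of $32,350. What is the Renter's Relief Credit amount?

$4,885

Renter's Relief Credit: $32,350 is $6,250 into a $12,500 phase-out range, leaving 6,250/12,500 of the credit: $9,770 × 6,250/12,500 = $4,885.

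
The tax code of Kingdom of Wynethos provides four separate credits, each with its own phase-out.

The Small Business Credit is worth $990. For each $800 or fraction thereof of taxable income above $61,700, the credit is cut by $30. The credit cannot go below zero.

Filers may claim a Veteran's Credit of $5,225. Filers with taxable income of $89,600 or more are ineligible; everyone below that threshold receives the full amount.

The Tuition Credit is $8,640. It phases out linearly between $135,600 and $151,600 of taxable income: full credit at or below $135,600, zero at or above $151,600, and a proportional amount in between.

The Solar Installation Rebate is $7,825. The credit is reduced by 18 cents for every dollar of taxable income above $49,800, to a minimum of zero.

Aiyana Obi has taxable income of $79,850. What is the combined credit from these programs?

Small Business Credit: income exceeds $61,700 by $18,150, which is 23 full-or-partial $800 increments; reduction = 23 × $30 = $690, leaving $300.
Veteran's Credit: $79,850 is below the $89,600 cutoff, so the full $5,225 applies.
Tuition Credit: $79,850 is at or below the $135,600 threshold, so the full $8,640 applies.
Solar Installation Rebate: 18% of the $30,050 excess over $49,800 is $5,409; credit = $7,825 − $5,409 = $2,416.
Total: $300 + $5,225 + $8,640 + $2,416 = $16,581.

$16,581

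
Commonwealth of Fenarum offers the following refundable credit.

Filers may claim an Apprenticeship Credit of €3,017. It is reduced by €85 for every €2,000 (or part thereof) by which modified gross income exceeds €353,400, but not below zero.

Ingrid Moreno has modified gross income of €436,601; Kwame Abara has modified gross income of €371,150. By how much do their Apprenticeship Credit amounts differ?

€2,252

Ingrid (€436,601): Apprenticeship Credit: income exceeds €353,400 by €83,201 → 42 increments × €85 = €3,570 ≥ base, so the credit is €0.
Kwame (€371,150): Apprenticeship Credit: income exceeds €353,400 by €17,750, which is 9 full-or-partial €2,000 increments; reduction = 9 × €85 = €765, leaving €2,252.
Difference: |€0 − €2,252| = €2,252.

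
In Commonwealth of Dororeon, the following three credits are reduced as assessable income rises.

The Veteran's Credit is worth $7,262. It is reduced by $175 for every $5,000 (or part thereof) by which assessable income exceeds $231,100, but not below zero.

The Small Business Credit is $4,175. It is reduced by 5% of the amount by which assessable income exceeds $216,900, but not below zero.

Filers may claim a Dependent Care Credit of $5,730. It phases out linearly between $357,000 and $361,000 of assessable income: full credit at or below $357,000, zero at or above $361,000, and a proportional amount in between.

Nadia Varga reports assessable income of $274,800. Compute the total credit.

$12,697

Veteran's Credit: income exceeds $231,100 by $43,700, which is 9 full-or-partial $5,000 increments; reduction = 9 × $175 = $1,575, leaving $5,687.
Small Business Credit: 5% of the $57,900 excess over $216,900 is $2,895; credit = $4,175 − $2,895 = $1,280.
Dependent Care Credit: $274,800 is at or below the $357,000 threshold, so the full $5,730 applies.
Total: $5,687 + $1,280 + $5,730 = $12,697.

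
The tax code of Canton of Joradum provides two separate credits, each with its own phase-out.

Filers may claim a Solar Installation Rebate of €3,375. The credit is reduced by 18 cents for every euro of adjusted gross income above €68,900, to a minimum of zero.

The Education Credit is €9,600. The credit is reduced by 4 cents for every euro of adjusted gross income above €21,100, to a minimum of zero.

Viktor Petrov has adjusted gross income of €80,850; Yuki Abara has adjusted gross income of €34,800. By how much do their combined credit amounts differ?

€3,993

Viktor (€80,850): Solar Installation Rebate: 18% of the €11,950 excess over €68,900 is €2,151; credit = €3,375 − €2,151 = €1,224. Education Credit: 4% of the €59,750 excess over €21,100 is €2,390; credit = €9,600 − €2,390 = €7,210. total €1,224 + €7,210 = €8,434
Yuki (€34,800): Solar Installation Rebate: €34,800 is at or below the €68,900 threshold, so the full €3,375 applies. Education Credit: 4% of the €13,700 excess over €21,100 is €548; credit = €9,600 − €548 = €9,052. total €3,375 + €9,052 = €12,427
Difference: |€8,434 − €12,427| = €3,993.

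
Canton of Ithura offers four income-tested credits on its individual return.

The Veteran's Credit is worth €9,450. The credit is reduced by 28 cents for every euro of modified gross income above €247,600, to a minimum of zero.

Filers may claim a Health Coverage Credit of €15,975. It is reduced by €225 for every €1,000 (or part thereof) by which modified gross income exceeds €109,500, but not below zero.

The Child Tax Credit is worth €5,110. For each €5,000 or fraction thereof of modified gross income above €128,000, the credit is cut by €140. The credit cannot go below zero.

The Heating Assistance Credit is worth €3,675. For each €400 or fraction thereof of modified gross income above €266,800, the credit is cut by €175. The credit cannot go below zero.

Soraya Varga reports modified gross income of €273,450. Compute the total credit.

Veteran's Credit: 28% of the €25,850 excess over €247,600 is €7,238; credit = €9,450 − €7,238 = €2,212.
Health Coverage Credit: income exceeds €109,500 by €163,950 → 164 increments × €225 = €36,900 ≥ base, so the credit is €0.
Child Tax Credit: income exceeds €128,000 by €145,450, which is 30 full-or-partial €5,000 increments; reduction = 30 × €140 = €4,200, leaving €910.
Heating Assistance Credit: income exceeds €266,800 by €6,650, which is 17 full-or-partial €400 increments; reduction = 17 × €175 = €2,975, leaving €700.
Total: €2,212 + €0 + €910 + €700 = €3,822.

€3,822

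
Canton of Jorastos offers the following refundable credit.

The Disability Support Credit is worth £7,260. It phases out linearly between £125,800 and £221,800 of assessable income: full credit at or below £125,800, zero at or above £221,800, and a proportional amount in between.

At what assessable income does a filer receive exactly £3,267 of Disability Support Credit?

£178,600

£3,267 is 3,267/7,260 of the full £7,260, so 3,993/7,260 of the £96,000 range has been used: income = £125,800 + £96,000 × 3,993/7,260 = £178,600.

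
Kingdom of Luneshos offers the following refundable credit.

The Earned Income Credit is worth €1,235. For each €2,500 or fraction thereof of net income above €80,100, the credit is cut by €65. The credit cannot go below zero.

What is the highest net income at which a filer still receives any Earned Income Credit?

€125,100

After 18 increments the reduction is 18 × €65 = €1,170, leaving €65; one more increment wipes it out. Increment 18 ends at excess 18 × €2,500 = €45,000, so the highest qualifying income is €80,100 + €45,000 = €125,100.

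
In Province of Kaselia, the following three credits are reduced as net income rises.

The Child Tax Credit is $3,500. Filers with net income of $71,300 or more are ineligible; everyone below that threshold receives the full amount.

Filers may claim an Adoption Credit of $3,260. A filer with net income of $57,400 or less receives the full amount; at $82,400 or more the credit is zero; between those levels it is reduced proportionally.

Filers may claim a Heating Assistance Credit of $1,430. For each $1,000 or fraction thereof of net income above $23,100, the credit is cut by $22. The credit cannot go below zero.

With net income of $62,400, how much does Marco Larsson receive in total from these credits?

Child Tax Credit: $62,400 is below the $71,300 cutoff, so the full $3,500 applies.
Adoption Credit: $62,400 is $5,000 into a $25,000 phase-out range, leaving 20,000/25,000 of the credit: $3,260 × 20,000/25,000 = $2,608.
Heating Assistance Credit: income exceeds $23,100 by $39,300, which is 40 full-or-partial $1,000 increments; reduction = 40 × $22 = $880, leaving $550.
Total: $3,500 + $2,608 + $550 = $6,658.

$6,658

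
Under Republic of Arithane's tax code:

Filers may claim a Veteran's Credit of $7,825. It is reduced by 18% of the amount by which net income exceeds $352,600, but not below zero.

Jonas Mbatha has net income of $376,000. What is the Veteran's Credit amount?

$3,613

Veteran's Credit: 18% of the $23,400 excess over $352,600 is $4,212; credit = $7,825 − $4,212 = $3,613.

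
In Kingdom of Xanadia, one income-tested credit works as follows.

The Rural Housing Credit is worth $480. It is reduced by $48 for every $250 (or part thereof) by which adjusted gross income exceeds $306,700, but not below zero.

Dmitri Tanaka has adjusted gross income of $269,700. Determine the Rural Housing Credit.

$480

Rural Housing Credit: $269,700 is at or below the $306,700 threshold, so the full $480 applies.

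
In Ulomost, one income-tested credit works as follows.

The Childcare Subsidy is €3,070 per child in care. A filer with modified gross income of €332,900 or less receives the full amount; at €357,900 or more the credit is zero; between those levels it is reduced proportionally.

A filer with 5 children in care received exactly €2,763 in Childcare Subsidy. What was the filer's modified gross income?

€353,400

Full credit = 5 × €3,070 = €15,350.
€2,763 is 2,763/15,350 of the full €15,350, so 12,587/15,350 of the €25,000 range has been used: income = €332,900 + €25,000 × 12,587/15,350 = €353,400.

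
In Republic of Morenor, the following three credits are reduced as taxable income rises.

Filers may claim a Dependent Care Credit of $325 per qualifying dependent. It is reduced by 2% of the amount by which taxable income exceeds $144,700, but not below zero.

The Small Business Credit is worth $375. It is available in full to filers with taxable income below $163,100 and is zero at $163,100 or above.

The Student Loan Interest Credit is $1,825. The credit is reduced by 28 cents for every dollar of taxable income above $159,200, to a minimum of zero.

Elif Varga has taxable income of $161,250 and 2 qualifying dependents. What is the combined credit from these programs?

Dependent Care Credit: base = 2 × $325 = $650. 2% of the $16,550 excess over $144,700 is $331; credit = $650 − $331 = $319.
Small Business Credit: $161,250 is below the $163,100 cutoff, so the full $375 applies.
Student Loan Interest Credit: 28% of the $2,050 excess over $159,200 is $574; credit = $1,825 − $574 = $1,251.
Total: $319 + $375 + $1,251 = $1,945.

$1,945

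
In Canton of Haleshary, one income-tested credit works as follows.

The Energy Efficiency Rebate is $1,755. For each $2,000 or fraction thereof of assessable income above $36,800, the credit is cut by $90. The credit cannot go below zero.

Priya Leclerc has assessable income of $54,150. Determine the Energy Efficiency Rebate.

$945

Energy Efficiency Rebate: income exceeds $36,800 by $17,350, which is 9 full-or-partial $2,000 increments; reduction = 9 × $90 = $810, leaving $945.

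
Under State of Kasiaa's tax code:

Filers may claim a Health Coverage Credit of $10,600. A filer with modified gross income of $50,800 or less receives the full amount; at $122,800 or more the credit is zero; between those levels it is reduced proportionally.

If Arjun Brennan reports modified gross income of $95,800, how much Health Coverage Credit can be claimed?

Health Coverage Credit: $95,800 is $45,000 into a $72,000 phase-out range, leaving 27,000/72,000 of the credit: $10,600 × 27,000/72,000 = $3,975.

$3,975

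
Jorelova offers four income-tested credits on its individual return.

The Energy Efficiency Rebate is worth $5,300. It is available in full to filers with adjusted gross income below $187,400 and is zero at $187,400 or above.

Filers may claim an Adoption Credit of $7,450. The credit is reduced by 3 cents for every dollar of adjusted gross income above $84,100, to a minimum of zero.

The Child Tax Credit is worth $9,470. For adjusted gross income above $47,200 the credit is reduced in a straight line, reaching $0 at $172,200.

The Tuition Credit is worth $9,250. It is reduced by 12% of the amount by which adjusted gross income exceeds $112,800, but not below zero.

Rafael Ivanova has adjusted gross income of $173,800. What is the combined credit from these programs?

Energy Efficiency Rebate: $173,800 is below the $187,400 cutoff, so the full $5,300 applies.
Adoption Credit: 3% of the $89,700 excess over $84,100 is $2,691; credit = $7,450 − $2,691 = $4,759.
Child Tax Credit: $173,800 is at or above $172,200, so the credit is $0.
Tuition Credit: 12% of the $61,000 excess over $112,800 is $7,320; credit = $9,250 − $7,320 = $1,930.
Total: $5,300 + $4,759 + $0 + $1,930 = $11,989.

$11,989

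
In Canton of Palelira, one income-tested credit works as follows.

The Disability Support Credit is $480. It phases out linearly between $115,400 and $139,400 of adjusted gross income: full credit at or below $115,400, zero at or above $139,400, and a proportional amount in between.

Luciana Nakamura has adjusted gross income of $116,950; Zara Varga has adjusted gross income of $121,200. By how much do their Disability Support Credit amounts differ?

Luciana ($116,950): Disability Support Credit: $116,950 is $1,550 into a $24,000 phase-out range, leaving 22,450/24,000 of the credit: $480 × 22,450/24,000 = $449.
Zara ($121,200): Disability Support Credit: $121,200 is $5,800 into a $24,000 phase-out range, leaving 18,200/24,000 of the credit: $480 × 18,200/24,000 = $364.
Difference: |$449 − $364| = $85.

$85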